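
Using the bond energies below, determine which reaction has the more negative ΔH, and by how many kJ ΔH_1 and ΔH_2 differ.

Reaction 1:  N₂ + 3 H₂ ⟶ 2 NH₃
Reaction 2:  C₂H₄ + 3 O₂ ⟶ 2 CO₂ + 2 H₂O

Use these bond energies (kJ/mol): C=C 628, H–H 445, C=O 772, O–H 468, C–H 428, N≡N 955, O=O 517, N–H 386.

Reaction 1:
  Bonds broken (reactants):
    H–H: 3 × 445 = 1335
    N≡N: 1 × 955 = 955
    Σ(broken) = 2290 kJ
  Bonds formed (products):
    N–H: 6 × 386 = 2316
    Σ(formed) = 2316 kJ
  ΔH_1 = 2290 − 2316 = −26 kJ
Reaction 2:
  Bonds broken (reactants):
    C–H: 4 × 428 = 1712
    C=C: 1 × 628 = 628
    O=O: 3 × 517 = 1551
    Σ(broken) = 3891 kJ
  Bonds formed (products):
    C=O: 4 × 772 = 3088
    O–H: 4 × 468 = 1872
    Σ(formed) = 4960 kJ
  ΔH_2 = 3891 − 4960 = −1069 kJ
ΔH_1 − ΔH_2 = +1043 kJ, so reaction 2 has the more negative ΔH; |ΔH_1 − ΔH_2| = 1043 kJ.

Reaction 2, by 1043 kJ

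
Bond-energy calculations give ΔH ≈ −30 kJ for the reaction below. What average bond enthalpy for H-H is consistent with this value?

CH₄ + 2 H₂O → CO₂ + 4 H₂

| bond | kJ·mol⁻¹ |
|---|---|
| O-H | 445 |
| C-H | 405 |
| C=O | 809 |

D(H-H) ≈ 453 kJ/mol

Let D be the H-H bond energy.
Σ(broken) = 4×405 + 4×445 = 3400
Σ(formed) = 2×809 + 4×D = 1618 + 4D
ΔH = Σ(broken) − Σ(formed) = (3400) − (1618 + 4D) = +1782 − 4D
Setting this equal to −30 kJ gives 4D = 1812, so D = 453 kJ/mol.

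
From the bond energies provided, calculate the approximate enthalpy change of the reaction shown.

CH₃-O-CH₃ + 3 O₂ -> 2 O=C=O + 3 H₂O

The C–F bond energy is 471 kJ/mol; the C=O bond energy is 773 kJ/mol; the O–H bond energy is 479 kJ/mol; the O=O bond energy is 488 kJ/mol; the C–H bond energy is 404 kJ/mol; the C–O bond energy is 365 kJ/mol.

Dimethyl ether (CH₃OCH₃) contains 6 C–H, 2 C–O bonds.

ΔH ≈ −1348 kJ

Bonds broken (reactants):
  C–H: 6 × 404 = 2424
  C–O: 2 × 365 = 730
  O=O: 3 × 488 = 1464
  Σ(broken) = 4618 kJ
Bonds formed (products):
  C=O: 4 × 773 = 3092
  O–H: 6 × 479 = 2874
  Σ(formed) = 5966 kJ
ΔH = Σ(broken) − Σ(formed) = 4618 − 5966 = −1348 kJ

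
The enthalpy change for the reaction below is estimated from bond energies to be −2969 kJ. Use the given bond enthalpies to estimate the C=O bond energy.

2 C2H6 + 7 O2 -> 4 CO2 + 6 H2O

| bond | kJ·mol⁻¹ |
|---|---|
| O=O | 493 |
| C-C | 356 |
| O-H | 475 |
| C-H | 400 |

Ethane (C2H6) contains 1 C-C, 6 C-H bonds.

Let D be the C=O bond energy.
Σ(broken) = 2×356 + 12×400 + 7×493 = 8963
Σ(formed) = 8×D + 12×475 = 5700 + 8D
ΔH = Σ(broken) − Σ(formed) = (8963) − (5700 + 8D) = +3263 − 8D
Setting this equal to −2969 kJ gives 8D = 6232, so D = 779 kJ/mol.

D(C=O) ≈ 779 kJ/mol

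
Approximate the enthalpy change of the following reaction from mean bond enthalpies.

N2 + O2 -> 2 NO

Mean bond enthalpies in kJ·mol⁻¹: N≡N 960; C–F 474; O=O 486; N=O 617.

ΔH ≈ +212 kJ

Bonds broken (reactants):
  N≡N: 1 × 960 = 960
  O=O: 1 × 486 = 486
  Σ(broken) = 1446 kJ
Bonds formed (products):
  N=O: 2 × 617 = 1234
  Σ(formed) = 1234 kJ
ΔH = Σ(broken) − Σ(formed) = 1446 − 1234 = +212 kJ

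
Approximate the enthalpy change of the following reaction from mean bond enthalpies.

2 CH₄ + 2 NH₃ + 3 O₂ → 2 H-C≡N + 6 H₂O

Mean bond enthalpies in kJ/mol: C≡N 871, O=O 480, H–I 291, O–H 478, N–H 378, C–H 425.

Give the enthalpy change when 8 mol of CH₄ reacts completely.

Bonds broken (reactants):
  C–H: 8 × 425 = 3400
  N–H: 6 × 378 = 2268
  O=O: 3 × 480 = 1440
  Σ(broken) = 7108 kJ
Bonds formed (products):
  C≡N: 2 × 871 = 1742
  C–H: 2 × 425 = 850
  O–H: 12 × 478 = 5736
  Σ(formed) = 8328 kJ
ΔH = Σ(broken) − Σ(formed) = 7108 − 8328 = −1220 kJ
For 4× the reaction as written: 4 × (−1220) = −4880 kJ

ΔH = −4880 kJ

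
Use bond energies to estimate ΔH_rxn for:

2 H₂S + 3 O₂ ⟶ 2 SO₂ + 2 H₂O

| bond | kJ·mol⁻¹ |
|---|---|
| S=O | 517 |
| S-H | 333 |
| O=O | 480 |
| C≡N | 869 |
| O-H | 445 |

ΔH ≈ −1076 kJ

Bonds broken (reactants):
  O=O: 3 × 480 = 1440
  S-H: 4 × 333 = 1332
  Σ(broken) = 2772 kJ
Bonds formed (products):
  O-H: 4 × 445 = 1780
  S=O: 4 × 517 = 2068
  Σ(formed) = 3848 kJ
ΔH = Σ(broken) − Σ(formed) = 2772 − 3848 = −1076 kJ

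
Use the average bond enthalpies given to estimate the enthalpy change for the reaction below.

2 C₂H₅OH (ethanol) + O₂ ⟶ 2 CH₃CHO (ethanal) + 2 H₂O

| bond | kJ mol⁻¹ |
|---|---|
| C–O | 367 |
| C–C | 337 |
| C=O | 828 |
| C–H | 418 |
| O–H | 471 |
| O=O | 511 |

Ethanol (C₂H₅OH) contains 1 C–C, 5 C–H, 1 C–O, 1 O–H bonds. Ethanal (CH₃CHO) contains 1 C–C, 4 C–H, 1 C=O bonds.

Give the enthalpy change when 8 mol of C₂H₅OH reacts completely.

ΔH = −2068 kJ

Bonds broken (reactants):
  C–C: 2 × 337 = 674
  C–H: 10 × 418 = 4180
  C–O: 2 × 367 = 734
  O–H: 2 × 471 = 942
  O=O: 1 × 511 = 511
  Σ(broken) = 7041 kJ
Bonds formed (products):
  C–C: 2 × 337 = 674
  C–H: 8 × 418 = 3344
  C=O: 2 × 828 = 1656
  O–H: 4 × 471 = 1884
  Σ(formed) = 7558 kJ
ΔH = Σ(broken) − Σ(formed) = 7041 − 7558 = −517 kJ
For 4× the reaction as written: 4 × (−517) = −2068 kJ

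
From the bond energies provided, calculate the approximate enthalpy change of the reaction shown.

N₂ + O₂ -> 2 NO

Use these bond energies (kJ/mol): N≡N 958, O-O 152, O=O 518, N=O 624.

Bonds broken (reactants):
  N≡N: 1 × 958 = 958
  O=O: 1 × 518 = 518
  Σ(broken) = 1476 kJ
Bonds formed (products):
  N=O: 2 × 624 = 1248
  Σ(formed) = 1248 kJ
ΔH = Σ(broken) − Σ(formed) = 1476 − 1248 = +228 kJ

ΔH ≈ +228 kJ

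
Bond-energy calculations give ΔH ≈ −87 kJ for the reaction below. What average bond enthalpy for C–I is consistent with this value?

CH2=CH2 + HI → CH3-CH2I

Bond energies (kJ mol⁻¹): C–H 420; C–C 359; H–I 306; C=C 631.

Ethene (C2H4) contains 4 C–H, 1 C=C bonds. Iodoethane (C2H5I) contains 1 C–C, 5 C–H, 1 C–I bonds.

D(C–I) ≈ 245 kJ/mol

Let D be the C–I bond energy.
Σ(broken) = 4×420 + 1×631 + 1×306 = 2617
Σ(formed) = 1×359 + 5×420 + 1×D = 2459 + D
ΔH = Σ(broken) − Σ(formed) = (2617) − (2459 + D) = +158 − D
Setting this equal to −87 kJ gives D = 245 kJ/mol.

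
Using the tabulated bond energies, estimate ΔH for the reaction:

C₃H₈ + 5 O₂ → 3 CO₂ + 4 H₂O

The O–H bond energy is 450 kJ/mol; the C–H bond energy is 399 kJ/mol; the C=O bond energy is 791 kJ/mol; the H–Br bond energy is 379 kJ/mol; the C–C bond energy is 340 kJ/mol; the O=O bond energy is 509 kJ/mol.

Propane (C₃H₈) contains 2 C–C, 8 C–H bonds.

Bonds broken (reactants):
  C–C: 2 × 340 = 680
  C–H: 8 × 399 = 3192
  O=O: 5 × 509 = 2545
  Σ(broken) = 6417 kJ
Bonds formed (products):
  C=O: 6 × 791 = 4746
  O–H: 8 × 450 = 3600
  Σ(formed) = 8346 kJ
ΔH = Σ(broken) − Σ(formed) = 6417 − 8346 = −1929 kJ

ΔH ≈ −1929 kJ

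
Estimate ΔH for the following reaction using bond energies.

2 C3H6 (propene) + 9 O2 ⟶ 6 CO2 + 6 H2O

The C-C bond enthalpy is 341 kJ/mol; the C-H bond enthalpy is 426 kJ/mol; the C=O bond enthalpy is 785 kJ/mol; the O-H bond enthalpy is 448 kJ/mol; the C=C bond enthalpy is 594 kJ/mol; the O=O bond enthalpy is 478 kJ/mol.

Bonds broken (reactants):
  C-C: 2 × 341 = 682
  C-H: 12 × 426 = 5112
  C=C: 2 × 594 = 1188
  O=O: 9 × 478 = 4302
  Σ(broken) = 11284 kJ
Bonds formed (products):
  C=O: 12 × 785 = 9420
  O-H: 12 × 448 = 5376
  Σ(formed) = 14796 kJ
ΔH = Σ(broken) − Σ(formed) = 11284 − 14796 = −3512 kJ

ΔH ≈ −3512 kJ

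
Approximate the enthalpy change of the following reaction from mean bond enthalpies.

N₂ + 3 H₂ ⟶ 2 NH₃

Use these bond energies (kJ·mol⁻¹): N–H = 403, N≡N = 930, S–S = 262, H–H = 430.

ΔH ≈ −198 kJ

Bonds broken (reactants):
  H–H: 3 × 430 = 1290
  N≡N: 1 × 930 = 930
  Σ(broken) = 2220 kJ
Bonds formed (products):
  N–H: 6 × 403 = 2418
  Σ(formed) = 2418 kJ
ΔH = Σ(broken) − Σ(formed) = 2220 − 2418 = −198 kJ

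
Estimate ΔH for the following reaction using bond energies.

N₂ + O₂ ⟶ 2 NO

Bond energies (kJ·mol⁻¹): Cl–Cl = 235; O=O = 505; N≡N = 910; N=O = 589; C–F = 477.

ΔH ≈ +237 kJ

Bonds broken (reactants):
  N≡N: 1 × 910 = 910
  O=O: 1 × 505 = 505
  Σ(broken) = 1415 kJ
Bonds formed (products):
  N=O: 2 × 589 = 1178
  Σ(formed) = 1178 kJ
ΔH = Σ(broken) − Σ(formed) = 1415 − 1178 = +237 kJ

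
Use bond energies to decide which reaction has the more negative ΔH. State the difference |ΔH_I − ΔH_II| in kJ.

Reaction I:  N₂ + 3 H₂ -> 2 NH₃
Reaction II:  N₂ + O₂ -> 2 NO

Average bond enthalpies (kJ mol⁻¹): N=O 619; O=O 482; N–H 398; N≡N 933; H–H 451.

Reaction I:
  Bonds broken (reactants):
    H–H: 3 × 451 = 1353
    N≡N: 1 × 933 = 933
    Σ(broken) = 2286 kJ
  Bonds formed (products):
    N–H: 6 × 398 = 2388
    Σ(formed) = 2388 kJ
  ΔH_I = 2286 − 2388 = −102 kJ
Reaction II:
  Bonds broken (reactants):
    N≡N: 1 × 933 = 933
    O=O: 1 × 482 = 482
    Σ(broken) = 1415 kJ
  Bonds formed (products):
    N=O: 2 × 619 = 1238
    Σ(formed) = 1238 kJ
  ΔH_II = 1415 − 1238 = +177 kJ
ΔH_I − ΔH_II = −279 kJ, so reaction I has the more negative ΔH; |ΔH_I − ΔH_II| = 279 kJ.

Reaction I, by 279 kJ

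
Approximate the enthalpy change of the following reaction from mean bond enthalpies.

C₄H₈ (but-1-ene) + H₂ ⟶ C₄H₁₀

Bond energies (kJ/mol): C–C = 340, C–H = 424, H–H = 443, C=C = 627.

Bonds broken (reactants):
  C–C: 2 × 340 = 680
  C–H: 8 × 424 = 3392
  C=C: 1 × 627 = 627
  H–H: 1 × 443 = 443
  Σ(broken) = 5142 kJ
Bonds formed (products):
  C–C: 3 × 340 = 1020
  C–H: 10 × 424 = 4240
  Σ(formed) = 5260 kJ
ΔH = Σ(broken) − Σ(formed) = 5142 − 5260 = −118 kJ

ΔH ≈ −118 kJ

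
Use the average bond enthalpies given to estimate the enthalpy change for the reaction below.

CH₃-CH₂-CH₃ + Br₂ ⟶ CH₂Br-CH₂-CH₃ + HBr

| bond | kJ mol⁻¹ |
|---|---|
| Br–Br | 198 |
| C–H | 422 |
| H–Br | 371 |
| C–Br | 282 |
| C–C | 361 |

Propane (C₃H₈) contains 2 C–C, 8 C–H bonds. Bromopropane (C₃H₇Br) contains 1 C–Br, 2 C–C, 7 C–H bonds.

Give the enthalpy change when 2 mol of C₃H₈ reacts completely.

Bonds broken (reactants):
  Br–Br: 1 × 198 = 198
  C–C: 2 × 361 = 722
  C–H: 8 × 422 = 3376
  Σ(broken) = 4296 kJ
Bonds formed (products):
  C–Br: 1 × 282 = 282
  C–C: 2 × 361 = 722
  C–H: 7 × 422 = 2954
  H–Br: 1 × 371 = 371
  Σ(formed) = 4329 kJ
ΔH = Σ(broken) − Σ(formed) = 4296 − 4329 = −33 kJ
For 2× the reaction as written: 2 × (−33) = −66 kJ

ΔH = −66 kJ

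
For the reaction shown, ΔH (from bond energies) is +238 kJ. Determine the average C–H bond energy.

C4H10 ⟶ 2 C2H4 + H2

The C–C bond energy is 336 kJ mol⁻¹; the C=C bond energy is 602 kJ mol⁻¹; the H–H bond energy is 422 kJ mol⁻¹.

Let D be the C–H bond energy.
Σ(broken) = 3×336 + 10×D = 1008 + 10D
Σ(formed) = 8×D + 2×602 + 1×422 = 1626 + 8D
ΔH = Σ(broken) − Σ(formed) = (1008 + 10D) − (1626 + 8D) = −618 + 2D
Setting this equal to +238 kJ gives 2D = 856, so D = 428 kJ/mol.

D(C–H) ≈ 428 kJ/mol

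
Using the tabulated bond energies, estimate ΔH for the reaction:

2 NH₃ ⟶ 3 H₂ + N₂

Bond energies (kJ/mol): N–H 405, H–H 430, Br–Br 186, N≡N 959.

Bonds broken (reactants):
  N–H: 6 × 405 = 2430
  Σ(broken) = 2430 kJ
Bonds formed (products):
  H–H: 3 × 430 = 1290
  N≡N: 1 × 959 = 959
  Σ(formed) = 2249 kJ
ΔH = Σ(broken) − Σ(formed) = 2430 − 2249 = +181 kJ

ΔH ≈ +181 kJ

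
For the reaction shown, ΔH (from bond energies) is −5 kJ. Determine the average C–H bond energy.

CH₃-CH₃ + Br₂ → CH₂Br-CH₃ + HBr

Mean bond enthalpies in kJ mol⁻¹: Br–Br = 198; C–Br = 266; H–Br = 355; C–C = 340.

Let D be the C–H bond energy.
Σ(broken) = 1×198 + 1×340 + 6×D = 538 + 6D
Σ(formed) = 1×266 + 1×340 + 5×D + 1×355 = 961 + 5D
ΔH = Σ(broken) − Σ(formed) = (538 + 6D) − (961 + 5D) = −423 + D
Setting this equal to −5 kJ gives D = 418 kJ/mol.

D(C–H) ≈ 418 kJ/mol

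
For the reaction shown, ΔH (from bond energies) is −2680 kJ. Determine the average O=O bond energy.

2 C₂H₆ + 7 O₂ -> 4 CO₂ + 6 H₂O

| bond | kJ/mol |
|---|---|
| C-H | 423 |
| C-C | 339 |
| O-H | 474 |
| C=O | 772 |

D(O=O) ≈ 490 kJ/mol

Let D be the O=O bond energy.
Σ(broken) = 2×339 + 12×423 + 7×D = 5754 + 7D
Σ(formed) = 8×772 + 12×474 = 11864
ΔH = Σ(broken) − Σ(formed) = (5754 + 7D) − (11864) = −6110 + 7D
Setting this equal to −2680 kJ gives 7D = 3430, so D = 490 kJ/mol.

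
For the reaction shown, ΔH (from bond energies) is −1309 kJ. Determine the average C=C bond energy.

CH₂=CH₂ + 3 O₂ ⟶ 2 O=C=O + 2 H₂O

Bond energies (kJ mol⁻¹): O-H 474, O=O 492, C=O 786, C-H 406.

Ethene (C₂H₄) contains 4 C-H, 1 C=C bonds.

D(C=C) ≈ 631 kJ/mol

Let D be the C=C bond energy.
Σ(broken) = 4×406 + 1×D + 3×492 = 3100 + D
Σ(formed) = 4×786 + 4×474 = 5040
ΔH = Σ(broken) − Σ(formed) = (3100 + D) − (5040) = −1940 + D
Setting this equal to −1309 kJ gives D = 631 kJ/mol.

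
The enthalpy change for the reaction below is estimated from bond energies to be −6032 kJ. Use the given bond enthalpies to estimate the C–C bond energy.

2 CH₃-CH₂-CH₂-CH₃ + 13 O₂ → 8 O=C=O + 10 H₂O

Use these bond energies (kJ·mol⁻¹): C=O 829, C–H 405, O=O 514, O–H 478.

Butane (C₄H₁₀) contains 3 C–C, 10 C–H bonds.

D(C–C) ≈ 335 kJ/mol

Let D be the C–C bond energy.
Σ(broken) = 6×D + 20×405 + 13×514 = 14782 + 6D
Σ(formed) = 16×829 + 20×478 = 22824
ΔH = Σ(broken) − Σ(formed) = (14782 + 6D) − (22824) = −8042 + 6D
Setting this equal to −6032 kJ gives 6D = 2010, so D = 335 kJ/mol.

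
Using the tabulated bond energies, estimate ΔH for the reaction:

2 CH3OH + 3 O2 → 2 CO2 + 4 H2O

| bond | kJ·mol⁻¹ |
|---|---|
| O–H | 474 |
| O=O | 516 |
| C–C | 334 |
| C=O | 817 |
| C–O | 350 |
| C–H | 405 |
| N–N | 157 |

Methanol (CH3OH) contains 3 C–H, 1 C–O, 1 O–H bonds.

Bonds broken (reactants):
  C–H: 6 × 405 = 2430
  C–O: 2 × 350 = 700
  O–H: 2 × 474 = 948
  O=O: 3 × 516 = 1548
  Σ(broken) = 5626 kJ
Bonds formed (products):
  C=O: 4 × 817 = 3268
  O–H: 8 × 474 = 3792
  Σ(formed) = 7060 kJ
ΔH = Σ(broken) − Σ(formed) = 5626 − 7060 = −1434 kJ

ΔH ≈ −1434 kJ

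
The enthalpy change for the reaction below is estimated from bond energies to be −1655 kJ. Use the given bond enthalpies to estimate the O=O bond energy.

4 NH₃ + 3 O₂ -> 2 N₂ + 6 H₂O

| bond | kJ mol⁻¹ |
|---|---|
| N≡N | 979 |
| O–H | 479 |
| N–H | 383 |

Let D be the O=O bond energy.
Σ(broken) = 12×383 + 3×D = 4596 + 3D
Σ(formed) = 2×979 + 12×479 = 7706
ΔH = Σ(broken) − Σ(formed) = (4596 + 3D) − (7706) = −3110 + 3D
Setting this equal to −1655 kJ gives 3D = 1455, so D = 485 kJ/mol.

D(O=O) ≈ 485 kJ/mol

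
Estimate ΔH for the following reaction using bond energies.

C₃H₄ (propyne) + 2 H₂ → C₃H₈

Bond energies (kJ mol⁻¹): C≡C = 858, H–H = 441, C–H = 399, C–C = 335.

ΔH ≈ −191 kJ

Bonds broken (reactants):
  C≡C: 1 × 858 = 858
  C–C: 1 × 335 = 335
  C–H: 4 × 399 = 1596
  H–H: 2 × 441 = 882
  Σ(broken) = 3671 kJ
Bonds formed (products):
  C–C: 2 × 335 = 670
  C–H: 8 × 399 = 3192
  Σ(formed) = 3862 kJ
ΔH = Σ(broken) − Σ(formed) = 3671 − 3862 = −191 kJ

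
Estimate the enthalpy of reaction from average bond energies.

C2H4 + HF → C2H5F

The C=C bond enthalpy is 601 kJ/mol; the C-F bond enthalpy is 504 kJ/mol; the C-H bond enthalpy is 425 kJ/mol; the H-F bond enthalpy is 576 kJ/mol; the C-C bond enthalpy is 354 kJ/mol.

ΔH ≈ −106 kJ

Bonds broken (reactants):
  C-H: 4 × 425 = 1700
  C=C: 1 × 601 = 601
  H-F: 1 × 576 = 576
  Σ(broken) = 2877 kJ
Bonds formed (products):
  C-C: 1 × 354 = 354
  C-F: 1 × 504 = 504
  C-H: 5 × 425 = 2125
  Σ(formed) = 2983 kJ
ΔH = Σ(broken) − Σ(formed) = 2877 − 2983 = −106 kJ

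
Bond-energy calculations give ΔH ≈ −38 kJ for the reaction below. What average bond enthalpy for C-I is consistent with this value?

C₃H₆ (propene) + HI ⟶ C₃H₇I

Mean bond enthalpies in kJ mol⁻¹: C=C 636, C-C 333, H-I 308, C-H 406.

D(C-I) ≈ 243 kJ/mol

Let D be the C-I bond energy.
Σ(broken) = 1×333 + 6×406 + 1×636 + 1×308 = 3713
Σ(formed) = 2×333 + 7×406 + 1×D = 3508 + D
ΔH = Σ(broken) − Σ(formed) = (3713) − (3508 + D) = +205 − D
Setting this equal to −38 kJ gives D = 243 kJ/mol.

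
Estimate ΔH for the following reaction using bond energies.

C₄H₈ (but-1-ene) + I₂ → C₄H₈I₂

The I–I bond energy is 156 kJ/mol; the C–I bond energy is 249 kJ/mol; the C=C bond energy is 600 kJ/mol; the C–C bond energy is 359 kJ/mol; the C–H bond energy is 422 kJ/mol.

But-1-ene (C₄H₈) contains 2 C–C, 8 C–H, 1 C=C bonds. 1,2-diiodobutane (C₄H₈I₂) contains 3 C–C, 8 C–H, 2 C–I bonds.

ΔH ≈ −101 kJ

Bonds broken (reactants):
  C–C: 2 × 359 = 718
  C–H: 8 × 422 = 3376
  C=C: 1 × 600 = 600
  I–I: 1 × 156 = 156
  Σ(broken) = 4850 kJ
Bonds formed (products):
  C–C: 3 × 359 = 1077
  C–H: 8 × 422 = 3376
  C–I: 2 × 249 = 498
  Σ(formed) = 4951 kJ
ΔH = Σ(broken) − Σ(formed) = 4850 − 4951 = −101 kJ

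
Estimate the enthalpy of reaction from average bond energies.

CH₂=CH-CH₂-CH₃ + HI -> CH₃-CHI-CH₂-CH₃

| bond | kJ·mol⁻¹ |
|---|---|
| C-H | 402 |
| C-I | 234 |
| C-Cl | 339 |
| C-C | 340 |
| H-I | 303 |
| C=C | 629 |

Bonds broken (reactants):
  C-C: 2 × 340 = 680
  C-H: 8 × 402 = 3216
  C=C: 1 × 629 = 629
  H-I: 1 × 303 = 303
  Σ(broken) = 4828 kJ
Bonds formed (products):
  C-C: 3 × 340 = 1020
  C-H: 9 × 402 = 3618
  C-I: 1 × 234 = 234
  Σ(formed) = 4872 kJ
ΔH = Σ(broken) − Σ(formed) = 4828 − 4872 = −44 kJ

ΔH ≈ −44 kJ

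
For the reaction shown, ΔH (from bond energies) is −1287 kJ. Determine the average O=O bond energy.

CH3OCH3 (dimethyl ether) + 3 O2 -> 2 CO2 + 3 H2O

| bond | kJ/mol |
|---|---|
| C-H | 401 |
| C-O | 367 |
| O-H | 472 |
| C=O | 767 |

D(O=O) ≈ 491 kJ/mol

Let D be the O=O bond energy.
Σ(broken) = 6×401 + 2×367 + 3×D = 3140 + 3D
Σ(formed) = 4×767 + 6×472 = 5900
ΔH = Σ(broken) − Σ(formed) = (3140 + 3D) − (5900) = −2760 + 3D
Setting this equal to −1287 kJ gives 3D = 1473, so D = 491 kJ/mol.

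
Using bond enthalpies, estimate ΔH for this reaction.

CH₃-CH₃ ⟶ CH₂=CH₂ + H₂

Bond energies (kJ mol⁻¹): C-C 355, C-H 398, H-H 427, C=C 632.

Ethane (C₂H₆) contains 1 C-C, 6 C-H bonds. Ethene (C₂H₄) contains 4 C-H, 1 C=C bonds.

ΔH ≈ +92 kJ

Bonds broken (reactants):
  C-C: 1 × 355 = 355
  C-H: 6 × 398 = 2388
  Σ(broken) = 2743 kJ
Bonds formed (products):
  C-H: 4 × 398 = 1592
  C=C: 1 × 632 = 632
  H-H: 1 × 427 = 427
  Σ(formed) = 2651 kJ
ΔH = Σ(broken) − Σ(formed) = 2743 − 2651 = +92 kJ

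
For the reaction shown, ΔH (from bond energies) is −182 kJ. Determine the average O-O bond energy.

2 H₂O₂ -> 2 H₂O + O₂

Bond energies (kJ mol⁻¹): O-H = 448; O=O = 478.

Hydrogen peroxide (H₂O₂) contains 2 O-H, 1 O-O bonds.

D(O-O) ≈ 148 kJ/mol

Let D be the O-O bond energy.
Σ(broken) = 4×448 + 2×D = 1792 + 2D
Σ(formed) = 4×448 + 1×478 = 2270
ΔH = Σ(broken) − Σ(formed) = (1792 + 2D) − (2270) = −478 + 2D
Setting this equal to −182 kJ gives 2D = 296, so D = 148 kJ/mol.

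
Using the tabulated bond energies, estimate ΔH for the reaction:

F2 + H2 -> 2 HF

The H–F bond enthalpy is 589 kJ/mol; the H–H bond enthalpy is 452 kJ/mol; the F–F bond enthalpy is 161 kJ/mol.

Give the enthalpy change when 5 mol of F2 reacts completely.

ΔH = −2825 kJ

Bonds broken (reactants):
  F–F: 1 × 161 = 161
  H–H: 1 × 452 = 452
  Σ(broken) = 613 kJ
Bonds formed (products):
  H–F: 2 × 589 = 1178
  Σ(formed) = 1178 kJ
ΔH = Σ(broken) − Σ(formed) = 613 − 1178 = −565 kJ
For 5× the reaction as written: 5 × (−565) = −2825 kJ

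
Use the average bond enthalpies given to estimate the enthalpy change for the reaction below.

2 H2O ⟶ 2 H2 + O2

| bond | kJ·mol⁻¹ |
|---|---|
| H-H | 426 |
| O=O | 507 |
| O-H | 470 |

ΔH ≈ +521 kJ

Bonds broken (reactants):
  O-H: 4 × 470 = 1880
  Σ(broken) = 1880 kJ
Bonds formed (products):
  H-H: 2 × 426 = 852
  O=O: 1 × 507 = 507
  Σ(formed) = 1359 kJ
ΔH = Σ(broken) − Σ(formed) = 1880 − 1359 = +521 kJ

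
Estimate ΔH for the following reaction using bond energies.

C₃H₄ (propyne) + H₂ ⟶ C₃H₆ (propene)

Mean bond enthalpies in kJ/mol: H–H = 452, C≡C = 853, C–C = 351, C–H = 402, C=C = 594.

ΔH ≈ −93 kJ

Bonds broken (reactants):
  C≡C: 1 × 853 = 853
  C–C: 1 × 351 = 351
  C–H: 4 × 402 = 1608
  H–H: 1 × 452 = 452
  Σ(broken) = 3264 kJ
Bonds formed (products):
  C–C: 1 × 351 = 351
  C–H: 6 × 402 = 2412
  C=C: 1 × 594 = 594
  Σ(formed) = 3357 kJ
ΔH = Σ(broken) − Σ(formed) = 3264 − 3357 = −93 kJ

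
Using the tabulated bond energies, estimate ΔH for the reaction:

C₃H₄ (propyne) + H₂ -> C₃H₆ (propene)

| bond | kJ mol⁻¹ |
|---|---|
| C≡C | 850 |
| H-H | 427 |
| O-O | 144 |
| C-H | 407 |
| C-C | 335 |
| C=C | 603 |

ΔH ≈ −140 kJ

Bonds broken (reactants):
  C≡C: 1 × 850 = 850
  C-C: 1 × 335 = 335
  C-H: 4 × 407 = 1628
  H-H: 1 × 427 = 427
  Σ(broken) = 3240 kJ
Bonds formed (products):
  C-C: 1 × 335 = 335
  C-H: 6 × 407 = 2442
  C=C: 1 × 603 = 603
  Σ(formed) = 3380 kJ
ΔH = Σ(broken) − Σ(formed) = 3240 − 3380 = −140 kJ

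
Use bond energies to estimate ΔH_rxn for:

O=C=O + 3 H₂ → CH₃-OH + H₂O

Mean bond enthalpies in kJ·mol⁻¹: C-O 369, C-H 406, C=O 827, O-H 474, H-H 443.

ΔH ≈ −26 kJ

Bonds broken (reactants):
  C=O: 2 × 827 = 1654
  H-H: 3 × 443 = 1329
  Σ(broken) = 2983 kJ
Bonds formed (products):
  C-H: 3 × 406 = 1218
  C-O: 1 × 369 = 369
  O-H: 3 × 474 = 1422
  Σ(formed) = 3009 kJ
ΔH = Σ(broken) − Σ(formed) = 2983 − 3009 = −26 kJ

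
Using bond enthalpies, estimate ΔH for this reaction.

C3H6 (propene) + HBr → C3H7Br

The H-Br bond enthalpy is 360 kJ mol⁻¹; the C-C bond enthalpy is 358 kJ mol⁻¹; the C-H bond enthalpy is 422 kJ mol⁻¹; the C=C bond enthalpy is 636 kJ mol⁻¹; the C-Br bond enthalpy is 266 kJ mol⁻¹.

ΔH ≈ −50 kJ

Bonds broken (reactants):
  C-C: 1 × 358 = 358
  C-H: 6 × 422 = 2532
  C=C: 1 × 636 = 636
  H-Br: 1 × 360 = 360
  Σ(broken) = 3886 kJ
Bonds formed (products):
  C-Br: 1 × 266 = 266
  C-C: 2 × 358 = 716
  C-H: 7 × 422 = 2954
  Σ(formed) = 3936 kJ
ΔH = Σ(broken) − Σ(formed) = 3886 − 3936 = −50 kJ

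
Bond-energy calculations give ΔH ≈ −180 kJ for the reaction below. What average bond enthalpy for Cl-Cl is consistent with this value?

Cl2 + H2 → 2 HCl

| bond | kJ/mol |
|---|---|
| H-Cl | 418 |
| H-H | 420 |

D(Cl-Cl) ≈ 236 kJ/mol

Let D be the Cl-Cl bond energy.
Σ(broken) = 1×D + 1×420 = 420 + D
Σ(formed) = 2×418 = 836
ΔH = Σ(broken) − Σ(formed) = (420 + D) − (836) = −416 + D
Setting this equal to −180 kJ gives D = 236 kJ/mol.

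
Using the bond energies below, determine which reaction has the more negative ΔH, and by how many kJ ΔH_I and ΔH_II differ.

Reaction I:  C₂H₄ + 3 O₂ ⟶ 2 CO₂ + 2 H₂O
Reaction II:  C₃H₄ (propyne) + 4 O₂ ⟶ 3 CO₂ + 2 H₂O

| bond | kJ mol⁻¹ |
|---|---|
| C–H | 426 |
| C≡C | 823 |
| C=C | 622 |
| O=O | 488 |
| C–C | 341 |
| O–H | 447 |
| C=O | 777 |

Reaction II, by 524 kJ

Reaction I:
  Bonds broken (reactants):
    C–H: 4 × 426 = 1704
    C=C: 1 × 622 = 622
    O=O: 3 × 488 = 1464
    Σ(broken) = 3790 kJ
  Bonds formed (products):
    C=O: 4 × 777 = 3108
    O–H: 4 × 447 = 1788
    Σ(formed) = 4896 kJ
  ΔH_I = 3790 − 4896 = −1106 kJ
Reaction II:
  Bonds broken (reactants):
    C≡C: 1 × 823 = 823
    C–C: 1 × 341 = 341
    C–H: 4 × 426 = 1704
    O=O: 4 × 488 = 1952
    Σ(broken) = 4820 kJ
  Bonds formed (products):
    C=O: 6 × 777 = 4662
    O–H: 4 × 447 = 1788
    Σ(formed) = 6450 kJ
  ΔH_II = 4820 − 6450 = −1630 kJ
ΔH_I − ΔH_II = +524 kJ, so reaction II has the more negative ΔH; |ΔH_I − ΔH_II| = 524 kJ.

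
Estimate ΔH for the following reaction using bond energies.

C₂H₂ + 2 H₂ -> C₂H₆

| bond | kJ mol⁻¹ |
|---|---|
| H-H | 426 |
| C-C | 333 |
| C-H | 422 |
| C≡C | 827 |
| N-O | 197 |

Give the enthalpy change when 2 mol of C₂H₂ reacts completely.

ΔH = −684 kJ

Bonds broken (reactants):
  C≡C: 1 × 827 = 827
  C-H: 2 × 422 = 844
  H-H: 2 × 426 = 852
  Σ(broken) = 2523 kJ
Bonds formed (products):
  C-C: 1 × 333 = 333
  C-H: 6 × 422 = 2532
  Σ(formed) = 2865 kJ
ΔH = Σ(broken) − Σ(formed) = 2523 − 2865 = −342 kJ
For 2× the reaction as written: 2 × (−342) = −684 kJ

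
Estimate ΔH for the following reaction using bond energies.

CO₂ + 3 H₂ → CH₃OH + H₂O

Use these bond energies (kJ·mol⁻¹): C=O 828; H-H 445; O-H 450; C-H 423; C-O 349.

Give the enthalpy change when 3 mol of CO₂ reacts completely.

ΔH = +69 kJ

Bonds broken (reactants):
  C=O: 2 × 828 = 1656
  H-H: 3 × 445 = 1335
  Σ(broken) = 2991 kJ
Bonds formed (products):
  C-H: 3 × 423 = 1269
  C-O: 1 × 349 = 349
  O-H: 3 × 450 = 1350
  Σ(formed) = 2968 kJ
ΔH = Σ(broken) − Σ(formed) = 2991 − 2968 = +23 kJ
For 3× the reaction as written: 3 × (+23) = +69 kJ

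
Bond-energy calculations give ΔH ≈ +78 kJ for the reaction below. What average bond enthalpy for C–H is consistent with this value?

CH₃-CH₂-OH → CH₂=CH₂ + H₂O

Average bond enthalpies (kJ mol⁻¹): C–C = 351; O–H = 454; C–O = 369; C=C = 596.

D(C–H) ≈ 408 kJ/mol

Let D be the C–H bond energy.
Σ(broken) = 1×351 + 5×D + 1×369 + 1×454 = 1174 + 5D
Σ(formed) = 4×D + 1×596 + 2×454 = 1504 + 4D
ΔH = Σ(broken) − Σ(formed) = (1174 + 5D) − (1504 + 4D) = −330 + D
Setting this equal to +78 kJ gives D = 408 kJ/mol.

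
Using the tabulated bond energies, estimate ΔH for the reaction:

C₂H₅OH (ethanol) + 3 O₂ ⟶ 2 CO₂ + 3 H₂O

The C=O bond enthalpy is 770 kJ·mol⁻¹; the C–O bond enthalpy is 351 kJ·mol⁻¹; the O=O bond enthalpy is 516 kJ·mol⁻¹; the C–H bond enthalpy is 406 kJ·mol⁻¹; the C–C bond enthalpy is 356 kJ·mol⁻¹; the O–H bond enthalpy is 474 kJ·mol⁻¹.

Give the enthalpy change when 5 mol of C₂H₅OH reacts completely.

Bonds broken (reactants):
  C–C: 1 × 356 = 356
  C–H: 5 × 406 = 2030
  C–O: 1 × 351 = 351
  O–H: 1 × 474 = 474
  O=O: 3 × 516 = 1548
  Σ(broken) = 4759 kJ
Bonds formed (products):
  C=O: 4 × 770 = 3080
  O–H: 6 × 474 = 2844
  Σ(formed) = 5924 kJ
ΔH = Σ(broken) − Σ(formed) = 4759 − 5924 = −1165 kJ
For 5× the reaction as written: 5 × (−1165) = −5825 kJ

ΔH = −5825 kJ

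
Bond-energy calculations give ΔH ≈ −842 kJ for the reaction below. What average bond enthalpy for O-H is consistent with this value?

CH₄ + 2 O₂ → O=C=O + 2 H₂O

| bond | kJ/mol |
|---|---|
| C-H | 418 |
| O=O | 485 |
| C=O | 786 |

Let D be the O-H bond energy.
Σ(broken) = 4×418 + 2×485 = 2642
Σ(formed) = 2×786 + 4×D = 1572 + 4D
ΔH = Σ(broken) − Σ(formed) = (2642) − (1572 + 4D) = +1070 − 4D
Setting this equal to −842 kJ gives 4D = 1912, so D = 478 kJ/mol.

D(O-H) ≈ 478 kJ/mol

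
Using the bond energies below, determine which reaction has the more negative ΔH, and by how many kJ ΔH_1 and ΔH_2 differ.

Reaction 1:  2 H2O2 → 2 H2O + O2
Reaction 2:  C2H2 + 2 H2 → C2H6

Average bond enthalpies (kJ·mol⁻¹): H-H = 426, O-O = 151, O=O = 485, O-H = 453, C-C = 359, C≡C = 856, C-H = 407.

Reaction 1:
  Bonds broken (reactants):
    O-H: 4 × 453 = 1812
    O-O: 2 × 151 = 302
    Σ(broken) = 2114 kJ
  Bonds formed (products):
    O-H: 4 × 453 = 1812
    O=O: 1 × 485 = 485
    Σ(formed) = 2297 kJ
  ΔH_1 = 2114 − 2297 = −183 kJ
Reaction 2:
  Bonds broken (reactants):
    C≡C: 1 × 856 = 856
    C-H: 2 × 407 = 814
    H-H: 2 × 426 = 852
    Σ(broken) = 2522 kJ
  Bonds formed (products):
    C-C: 1 × 359 = 359
    C-H: 6 × 407 = 2442
    Σ(formed) = 2801 kJ
  ΔH_2 = 2522 − 2801 = −279 kJ
ΔH_1 − ΔH_2 = +96 kJ, so reaction 2 has the more negative ΔH; |ΔH_1 − ΔH_2| = 96 kJ.

Reaction 2, by 96 kJ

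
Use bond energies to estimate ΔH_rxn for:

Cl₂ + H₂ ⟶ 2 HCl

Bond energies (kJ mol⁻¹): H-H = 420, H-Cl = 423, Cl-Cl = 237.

ΔH ≈ −189 kJ

Bonds broken (reactants):
  Cl-Cl: 1 × 237 = 237
  H-H: 1 × 420 = 420
  Σ(broken) = 657 kJ
Bonds formed (products):
  H-Cl: 2 × 423 = 846
  Σ(formed) = 846 kJ
ΔH = Σ(broken) − Σ(formed) = 657 − 846 = −189 kJ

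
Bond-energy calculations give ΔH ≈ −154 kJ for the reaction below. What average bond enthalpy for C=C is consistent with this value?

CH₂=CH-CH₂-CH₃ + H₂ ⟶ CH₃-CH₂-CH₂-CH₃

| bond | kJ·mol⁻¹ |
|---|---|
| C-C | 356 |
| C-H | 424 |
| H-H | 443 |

D(C=C) ≈ 607 kJ/mol

Let D be the C=C bond energy.
Σ(broken) = 2×356 + 8×424 + 1×D + 1×443 = 4547 + D
Σ(formed) = 3×356 + 10×424 = 5308
ΔH = Σ(broken) − Σ(formed) = (4547 + D) − (5308) = −761 + D
Setting this equal to −154 kJ gives D = 607 kJ/mol.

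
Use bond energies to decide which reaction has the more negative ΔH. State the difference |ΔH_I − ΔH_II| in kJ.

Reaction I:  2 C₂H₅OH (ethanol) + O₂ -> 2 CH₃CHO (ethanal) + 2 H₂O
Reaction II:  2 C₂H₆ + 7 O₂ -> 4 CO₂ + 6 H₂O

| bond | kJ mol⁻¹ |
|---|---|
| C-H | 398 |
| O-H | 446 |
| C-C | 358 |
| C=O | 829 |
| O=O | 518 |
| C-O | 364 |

Reaction II, by 2358 kJ

Reaction I:
  Bonds broken (reactants):
    C-C: 2 × 358 = 716
    C-H: 10 × 398 = 3980
    C-O: 2 × 364 = 728
    O-H: 2 × 446 = 892
    O=O: 1 × 518 = 518
    Σ(broken) = 6834 kJ
  Bonds formed (products):
    C-C: 2 × 358 = 716
    C-H: 8 × 398 = 3184
    C=O: 2 × 829 = 1658
    O-H: 4 × 446 = 1784
    Σ(formed) = 7342 kJ
  ΔH_I = 6834 − 7342 = −508 kJ
Reaction II:
  Bonds broken (reactants):
    C-C: 2 × 358 = 716
    C-H: 12 × 398 = 4776
    O=O: 7 × 518 = 3626
    Σ(broken) = 9118 kJ
  Bonds formed (products):
    C=O: 8 × 829 = 6632
    O-H: 12 × 446 = 5352
    Σ(formed) = 11984 kJ
  ΔH_II = 9118 − 11984 = −2866 kJ
ΔH_I − ΔH_II = +2358 kJ, so reaction II has the more negative ΔH; |ΔH_I − ΔH_II| = 2358 kJ.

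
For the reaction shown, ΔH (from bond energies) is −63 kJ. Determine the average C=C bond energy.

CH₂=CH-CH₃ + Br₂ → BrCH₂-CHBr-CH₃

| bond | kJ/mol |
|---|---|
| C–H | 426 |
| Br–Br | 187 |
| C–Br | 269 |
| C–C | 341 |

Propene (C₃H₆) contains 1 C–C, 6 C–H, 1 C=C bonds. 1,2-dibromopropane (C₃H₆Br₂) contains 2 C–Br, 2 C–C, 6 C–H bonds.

D(C=C) ≈ 629 kJ/mol

Let D be the C=C bond energy.
Σ(broken) = 1×187 + 1×341 + 6×426 + 1×D = 3084 + D
Σ(formed) = 2×269 + 2×341 + 6×426 = 3776
ΔH = Σ(broken) − Σ(formed) = (3084 + D) − (3776) = −692 + D
Setting this equal to −63 kJ gives D = 629 kJ/mol.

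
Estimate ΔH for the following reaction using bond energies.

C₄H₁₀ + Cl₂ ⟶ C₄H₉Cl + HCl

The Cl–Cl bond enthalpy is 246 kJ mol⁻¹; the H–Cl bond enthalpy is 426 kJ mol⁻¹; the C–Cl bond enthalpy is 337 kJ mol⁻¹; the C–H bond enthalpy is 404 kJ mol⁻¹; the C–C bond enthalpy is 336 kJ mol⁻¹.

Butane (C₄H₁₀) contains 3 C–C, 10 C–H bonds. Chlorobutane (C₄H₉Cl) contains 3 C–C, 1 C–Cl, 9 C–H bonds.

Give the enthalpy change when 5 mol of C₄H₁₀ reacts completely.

Bonds broken (reactants):
  C–C: 3 × 336 = 1008
  C–H: 10 × 404 = 4040
  Cl–Cl: 1 × 246 = 246
  Σ(broken) = 5294 kJ
Bonds formed (products):
  C–C: 3 × 336 = 1008
  C–Cl: 1 × 337 = 337
  C–H: 9 × 404 = 3636
  H–Cl: 1 × 426 = 426
  Σ(formed) = 5407 kJ
ΔH = Σ(broken) − Σ(formed) = 5294 − 5407 = −113 kJ
For 5× the reaction as written: 5 × (−113) = −565 kJ

ΔH = −565 kJ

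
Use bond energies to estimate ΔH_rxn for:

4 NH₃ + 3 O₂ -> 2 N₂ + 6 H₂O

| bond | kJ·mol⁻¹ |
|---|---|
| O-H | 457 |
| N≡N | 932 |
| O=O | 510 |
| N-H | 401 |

Bonds broken (reactants):
  N-H: 12 × 401 = 4812
  O=O: 3 × 510 = 1530
  Σ(broken) = 6342 kJ
Bonds formed (products):
  N≡N: 2 × 932 = 1864
  O-H: 12 × 457 = 5484
  Σ(formed) = 7348 kJ
ΔH = Σ(broken) − Σ(formed) = 6342 − 7348 = −1006 kJ

ΔH ≈ −1006 kJ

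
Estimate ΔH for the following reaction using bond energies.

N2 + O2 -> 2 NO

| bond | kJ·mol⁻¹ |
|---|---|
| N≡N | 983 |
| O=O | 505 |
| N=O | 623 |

Bonds broken (reactants):
  N≡N: 1 × 983 = 983
  O=O: 1 × 505 = 505
  Σ(broken) = 1488 kJ
Bonds formed (products):
  N=O: 2 × 623 = 1246
  Σ(formed) = 1246 kJ
ΔH = Σ(broken) − Σ(formed) = 1488 − 1246 = +242 kJ

ΔH ≈ +242 kJ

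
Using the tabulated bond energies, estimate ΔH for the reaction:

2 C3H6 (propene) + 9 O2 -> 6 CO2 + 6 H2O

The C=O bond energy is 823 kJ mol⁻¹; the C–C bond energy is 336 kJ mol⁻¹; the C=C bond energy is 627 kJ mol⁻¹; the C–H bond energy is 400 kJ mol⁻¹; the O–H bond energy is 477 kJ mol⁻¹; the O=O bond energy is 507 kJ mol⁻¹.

Bonds broken (reactants):
  C–C: 2 × 336 = 672
  C–H: 12 × 400 = 4800
  C=C: 2 × 627 = 1254
  O=O: 9 × 507 = 4563
  Σ(broken) = 11289 kJ
Bonds formed (products):
  C=O: 12 × 823 = 9876
  O–H: 12 × 477 = 5724
  Σ(formed) = 15600 kJ
ΔH = Σ(broken) − Σ(formed) = 11289 − 15600 = −4311 kJ

ΔH ≈ −4311 kJ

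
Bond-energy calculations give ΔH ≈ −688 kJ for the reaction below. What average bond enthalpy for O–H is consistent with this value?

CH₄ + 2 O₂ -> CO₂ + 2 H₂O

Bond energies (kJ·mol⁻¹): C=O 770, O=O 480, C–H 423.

D(O–H) ≈ 450 kJ/mol

Let D be the O–H bond energy.
Σ(broken) = 4×423 + 2×480 = 2652
Σ(formed) = 2×770 + 4×D = 1540 + 4D
ΔH = Σ(broken) − Σ(formed) = (2652) − (1540 + 4D) = +1112 − 4D
Setting this equal to −688 kJ gives 4D = 1800, so D = 450 kJ/mol.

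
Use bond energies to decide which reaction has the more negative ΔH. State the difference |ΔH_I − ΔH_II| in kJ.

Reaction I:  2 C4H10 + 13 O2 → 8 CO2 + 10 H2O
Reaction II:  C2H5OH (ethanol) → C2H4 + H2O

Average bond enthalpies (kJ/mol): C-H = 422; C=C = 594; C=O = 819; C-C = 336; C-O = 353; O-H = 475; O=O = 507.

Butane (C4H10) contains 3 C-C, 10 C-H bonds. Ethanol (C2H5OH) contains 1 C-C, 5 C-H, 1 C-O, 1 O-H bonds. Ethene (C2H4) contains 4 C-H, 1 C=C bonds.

Reaction I:
  Bonds broken (reactants):
    C-C: 6 × 336 = 2016
    C-H: 20 × 422 = 8440
    O=O: 13 × 507 = 6591
    Σ(broken) = 17047 kJ
  Bonds formed (products):
    C=O: 16 × 819 = 13104
    O-H: 20 × 475 = 9500
    Σ(formed) = 22604 kJ
  ΔH_I = 17047 − 22604 = −5557 kJ
Reaction II:
  Bonds broken (reactants):
    C-C: 1 × 336 = 336
    C-H: 5 × 422 = 2110
    C-O: 1 × 353 = 353
    O-H: 1 × 475 = 475
    Σ(broken) = 3274 kJ
  Bonds formed (products):
    C-H: 4 × 422 = 1688
    C=C: 1 × 594 = 594
    O-H: 2 × 475 = 950
    Σ(formed) = 3232 kJ
  ΔH_II = 3274 − 3232 = +42 kJ
ΔH_I − ΔH_II = −5599 kJ, so reaction I has the more negative ΔH; |ΔH_I − ΔH_II| = 5599 kJ.

Reaction I, by 5599 kJ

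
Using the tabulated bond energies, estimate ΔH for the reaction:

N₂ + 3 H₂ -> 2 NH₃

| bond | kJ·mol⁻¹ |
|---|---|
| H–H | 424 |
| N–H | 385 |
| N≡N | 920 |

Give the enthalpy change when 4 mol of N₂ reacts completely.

Bonds broken (reactants):
  H–H: 3 × 424 = 1272
  N≡N: 1 × 920 = 920
  Σ(broken) = 2192 kJ
Bonds formed (products):
  N–H: 6 × 385 = 2310
  Σ(formed) = 2310 kJ
ΔH = Σ(broken) − Σ(formed) = 2192 − 2310 = −118 kJ
For 4× the reaction as written: 4 × (−118) = −472 kJ

ΔH = −472 kJ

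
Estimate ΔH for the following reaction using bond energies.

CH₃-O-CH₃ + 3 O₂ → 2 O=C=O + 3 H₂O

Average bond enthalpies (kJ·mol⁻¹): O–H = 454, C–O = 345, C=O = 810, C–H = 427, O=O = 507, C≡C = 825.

ΔH ≈ −1191 kJ

Bonds broken (reactants):
  C–H: 6 × 427 = 2562
  C–O: 2 × 345 = 690
  O=O: 3 × 507 = 1521
  Σ(broken) = 4773 kJ
Bonds formed (products):
  C=O: 4 × 810 = 3240
  O–H: 6 × 454 = 2724
  Σ(formed) = 5964 kJ
ΔH = Σ(broken) − Σ(formed) = 4773 − 5964 = −1191 kJ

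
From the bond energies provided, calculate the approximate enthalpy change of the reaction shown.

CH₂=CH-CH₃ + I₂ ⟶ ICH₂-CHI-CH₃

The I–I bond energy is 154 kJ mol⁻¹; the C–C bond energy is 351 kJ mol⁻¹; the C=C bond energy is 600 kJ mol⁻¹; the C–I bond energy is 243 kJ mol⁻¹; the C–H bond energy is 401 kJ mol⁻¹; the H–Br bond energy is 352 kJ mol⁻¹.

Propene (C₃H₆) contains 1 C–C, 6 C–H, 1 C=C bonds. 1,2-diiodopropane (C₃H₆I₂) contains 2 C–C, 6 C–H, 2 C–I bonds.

Bonds broken (reactants):
  C–C: 1 × 351 = 351
  C–H: 6 × 401 = 2406
  C=C: 1 × 600 = 600
  I–I: 1 × 154 = 154
  Σ(broken) = 3511 kJ
Bonds formed (products):
  C–C: 2 × 351 = 702
  C–H: 6 × 401 = 2406
  C–I: 2 × 243 = 486
  Σ(formed) = 3594 kJ
ΔH = Σ(broken) − Σ(formed) = 3511 − 3594 = −83 kJ

ΔH ≈ −83 kJ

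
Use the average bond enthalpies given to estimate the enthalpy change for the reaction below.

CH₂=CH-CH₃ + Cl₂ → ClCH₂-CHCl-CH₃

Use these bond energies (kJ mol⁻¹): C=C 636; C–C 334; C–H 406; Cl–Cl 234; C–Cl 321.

ΔH ≈ −106 kJ

Bonds broken (reactants):
  C–C: 1 × 334 = 334
  C–H: 6 × 406 = 2436
  C=C: 1 × 636 = 636
  Cl–Cl: 1 × 234 = 234
  Σ(broken) = 3640 kJ
Bonds formed (products):
  C–C: 2 × 334 = 668
  C–Cl: 2 × 321 = 642
  C–H: 6 × 406 = 2436
  Σ(formed) = 3746 kJ
ΔH = Σ(broken) − Σ(formed) = 3640 − 3746 = −106 kJ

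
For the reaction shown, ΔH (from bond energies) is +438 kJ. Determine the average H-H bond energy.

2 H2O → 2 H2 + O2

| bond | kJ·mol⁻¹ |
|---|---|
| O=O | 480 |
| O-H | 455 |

Let D be the H-H bond energy.
Σ(broken) = 4×455 = 1820
Σ(formed) = 2×D + 1×480 = 480 + 2D
ΔH = Σ(broken) − Σ(formed) = (1820) − (480 + 2D) = +1340 − 2D
Setting this equal to +438 kJ gives 2D = 902, so D = 451 kJ/mol.

D(H-H) ≈ 451 kJ/mol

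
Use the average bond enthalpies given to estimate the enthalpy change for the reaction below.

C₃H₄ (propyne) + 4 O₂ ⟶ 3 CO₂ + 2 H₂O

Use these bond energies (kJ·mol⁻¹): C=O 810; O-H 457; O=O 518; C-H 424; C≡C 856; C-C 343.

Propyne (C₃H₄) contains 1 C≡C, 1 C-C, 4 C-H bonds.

ΔH ≈ −1721 kJ

Bonds broken (reactants):
  C≡C: 1 × 856 = 856
  C-C: 1 × 343 = 343
  C-H: 4 × 424 = 1696
  O=O: 4 × 518 = 2072
  Σ(broken) = 4967 kJ
Bonds formed (products):
  C=O: 6 × 810 = 4860
  O-H: 4 × 457 = 1828
  Σ(formed) = 6688 kJ
ΔH = Σ(broken) − Σ(formed) = 4967 − 6688 = −1721 kJ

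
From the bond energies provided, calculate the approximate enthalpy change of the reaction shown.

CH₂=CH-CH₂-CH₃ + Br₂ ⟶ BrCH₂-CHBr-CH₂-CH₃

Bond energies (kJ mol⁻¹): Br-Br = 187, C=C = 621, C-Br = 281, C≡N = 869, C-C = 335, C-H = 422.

Bonds broken (reactants):
  Br-Br: 1 × 187 = 187
  C-C: 2 × 335 = 670
  C-H: 8 × 422 = 3376
  C=C: 1 × 621 = 621
  Σ(broken) = 4854 kJ
Bonds formed (products):
  C-Br: 2 × 281 = 562
  C-C: 3 × 335 = 1005
  C-H: 8 × 422 = 3376
  Σ(formed) = 4943 kJ
ΔH = Σ(broken) − Σ(formed) = 4854 − 4943 = −89 kJ

ΔH ≈ −89 kJ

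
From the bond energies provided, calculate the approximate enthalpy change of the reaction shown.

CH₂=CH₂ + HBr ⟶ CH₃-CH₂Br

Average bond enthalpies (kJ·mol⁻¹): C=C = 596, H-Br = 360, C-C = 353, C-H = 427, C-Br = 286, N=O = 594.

Bonds broken (reactants):
  C-H: 4 × 427 = 1708
  C=C: 1 × 596 = 596
  H-Br: 1 × 360 = 360
  Σ(broken) = 2664 kJ
Bonds formed (products):
  C-Br: 1 × 286 = 286
  C-C: 1 × 353 = 353
  C-H: 5 × 427 = 2135
  Σ(formed) = 2774 kJ
ΔH = Σ(broken) − Σ(formed) = 2664 − 2774 = −110 kJ

ΔH ≈ −110 kJ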